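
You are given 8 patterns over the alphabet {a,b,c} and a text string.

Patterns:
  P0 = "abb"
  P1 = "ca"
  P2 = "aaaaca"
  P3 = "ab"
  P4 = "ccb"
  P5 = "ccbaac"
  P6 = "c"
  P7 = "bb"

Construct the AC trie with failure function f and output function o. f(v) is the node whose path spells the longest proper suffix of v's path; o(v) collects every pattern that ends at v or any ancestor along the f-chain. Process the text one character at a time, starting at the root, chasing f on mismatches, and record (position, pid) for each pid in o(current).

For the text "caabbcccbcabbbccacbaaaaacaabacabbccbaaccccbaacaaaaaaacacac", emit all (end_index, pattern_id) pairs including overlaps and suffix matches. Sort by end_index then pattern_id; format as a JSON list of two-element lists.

Construct AC machine:
Trie (insert patterns):
  0='ε' goto a→1 b→16 c→4
  1='a' goto a→6 b→2
  2='ab' goto b→3  ←P3
  3='abb' goto ·  ←P0
  4='c' goto a→5 c→11  ←P6
  5='ca' goto ·  ←P1
  6='aa' goto a→7
  7='aaa' goto a→8
  8='aaaa' goto c→9
  9='aaaac' goto a→10
  10='aaaaca' goto ·  ←P2
  11='cc' goto b→12
  12='ccb' goto a→13  ←P4
  13='ccba' goto a→14
  14='ccbaa' goto c→15
  15='ccbaac' goto ·  ←P5
  16='b' goto b→17
  17='bb' goto ·  ←P7

Failure links (BFS by depth):
  fail(1) 'a': from fail(0)=0 chase 'a': 0 ⇒ 0;  out=∅∪out(0)=∅
  fail(4) 'c': from fail(0)=0 chase 'c': 0 ⇒ 0;  out={6}∪out(0)={6}
  fail(16) 'b': from fail(0)=0 chase 'b': 0 ⇒ 0;  out=∅∪out(0)=∅
  fail(2) 'ab': from fail(1)=0 chase 'b': 0 ⇒ 16;  out={3}∪out(16)={3}
  fail(5) 'ca': from fail(4)=0 chase 'a': 0 ⇒ 1;  out={1}∪out(1)={1}
  fail(6) 'aa': from fail(1)=0 chase 'a': 0 ⇒ 1;  out=∅∪out(1)=∅
  fail(11) 'cc': from fail(4)=0 chase 'c': 0 ⇒ 4;  out=∅∪out(4)={6}
  fail(17) 'bb': from fail(16)=0 chase 'b': 0 ⇒ 16;  out={7}∪out(16)={7}
  fail(3) 'abb': from fail(2)=16 chase 'b': 16 ⇒ 17;  out={0}∪out(17)={0,7}
  fail(7) 'aaa': from fail(6)=1 chase 'a': 1 ⇒ 6;  out=∅∪out(6)=∅
  fail(12) 'ccb': from fail(11)=4 chase 'b': 4→0 ⇒ 16;  out={4}∪out(16)={4}
  fail(8) 'aaaa': from fail(7)=6 chase 'a': 6 ⇒ 7;  out=∅∪out(7)=∅
  fail(13) 'ccba': from fail(12)=16 chase 'a': 16→0 ⇒ 1;  out=∅∪out(1)=∅
  fail(9) 'aaaac': from fail(8)=7 chase 'c': 7→6→1→0 ⇒ 4;  out=∅∪out(4)={6}
  fail(14) 'ccbaa': from fail(13)=1 chase 'a': 1 ⇒ 6;  out=∅∪out(6)=∅
  fail(10) 'aaaaca': from fail(9)=4 chase 'a': 4 ⇒ 5;  out={2}∪out(5)={1,2}
  fail(15) 'ccbaac': from fail(14)=6 chase 'c': 6→1→0 ⇒ 4;  out={5}∪out(4)={5,6}

Text stream:
[0] read 'c'  n0⇒n4  ** P6@[0:0]
[1] read 'a'  n4⇒n5  ** P1@[0:1]
[2] read 'a'  n5⇒n6 (fail-walked)
[3] read 'b'  n6⇒n2 (fail-walked)  ** P3@[2:3]
[4] read 'b'  n2⇒n3  ** P0@[2:4],P7@[3:4]
[5] read 'c'  n3⇒n4 (fail-walked)  ** P6@[5:5]
[6] read 'c'  n4⇒n11  ** P6@[6:6]
[7] read 'c'  n11⇒n11 (fail-walked)  ** P6@[7:7]
[8] read 'b'  n11⇒n12  ** P4@[6:8]
[9] read 'c'  n12⇒n4 (fail-walked)  ** P6@[9:9]
[10] read 'a'  n4⇒n5  ** P1@[9:10]
[11] read 'b'  n5⇒n2 (fail-walked)  ** P3@[10:11]
[12] read 'b'  n2⇒n3  ** P0@[10:12],P7@[11:12]
[13] read 'b'  n3⇒n17 (fail-walked)  ** P7@[12:13]
[14] read 'c'  n17⇒n4 (fail-walked)  ** P6@[14:14]
[15] read 'c'  n4⇒n11  ** P6@[15:15]
[16] read 'a'  n11⇒n5 (fail-walked)  ** P1@[15:16]
[17] read 'c'  n5⇒n4 (fail-walked)  ** P6@[17:17]
[18] read 'b'  n4⇒n16 (fail-walked)
[19] read 'a'  n16⇒n1 (fail-walked)
[20] read 'a'  n1⇒n6
[21] read 'a'  n6⇒n7
[22] read 'a'  n7⇒n8
[23] read 'a'  n8⇒n8 (fail-walked)
[24] read 'c'  n8⇒n9  ** P6@[24:24]
[25] read 'a'  n9⇒n10  ** P1@[24:25],P2@[20:25]
[26] read 'a'  n10⇒n6 (fail-walked)
[27] read 'b'  n6⇒n2 (fail-walked)  ** P3@[26:27]
[28] read 'a'  n2⇒n1 (fail-walked)
[29] read 'c'  n1⇒n4 (fail-walked)  ** P6@[29:29]
[30] read 'a'  n4⇒n5  ** P1@[29:30]
[31] read 'b'  n5⇒n2 (fail-walked)  ** P3@[30:31]
[32] read 'b'  n2⇒n3  ** P0@[30:32],P7@[31:32]
[33] read 'c'  n3⇒n4 (fail-walked)  ** P6@[33:33]
[34] read 'c'  n4⇒n11  ** P6@[34:34]
[35] read 'b'  n11⇒n12  ** P4@[33:35]
[36] read 'a'  n12⇒n13
[37] read 'a'  n13⇒n14
[38] read 'c'  n14⇒n15  ** P5@[33:38],P6@[38:38]
[39] read 'c'  n15⇒n11 (fail-walked)  ** P6@[39:39]
[40] read 'c'  n11⇒n11 (fail-walked)  ** P6@[40:40]
[41] read 'c'  n11⇒n11 (fail-walked)  ** P6@[41:41]
[42] read 'b'  n11⇒n12  ** P4@[40:42]
[43] read 'a'  n12⇒n13
[44] read 'a'  n13⇒n14
[45] read 'c'  n14⇒n15  ** P5@[40:45],P6@[45:45]
[46] read 'a'  n15⇒n5 (fail-walked)  ** P1@[45:46]
[47] read 'a'  n5⇒n6 (fail-walked)
[48] read 'a'  n6⇒n7
[49] read 'a'  n7⇒n8
[50] read 'a'  n8⇒n8 (fail-walked)
[51] read 'a'  n8⇒n8 (fail-walked)
[52] read 'a'  n8⇒n8 (fail-walked)
[53] read 'c'  n8⇒n9  ** P6@[53:53]
[54] read 'a'  n9⇒n10  ** P1@[53:54],P2@[49:54]
[55] read 'c'  n10⇒n4 (fail-walked)  ** P6@[55:55]
[56] read 'a'  n4⇒n5  ** P1@[55:56]
[57] read 'c'  n5⇒n4 (fail-walked)  ** P6@[57:57]

All matches (sorted): [[0,6],[1,1],[3,3],[4,0],[4,7],[5,6],[6,6],[7,6],[8,4],[9,6],[10,1],[11,3],[12,0],[12,7],[13,7],[14,6],[15,6],[16,1],[17,6],[24,6],[25,1],[25,2],[27,3],[29,6],[30,1],[31,3],[32,0],[32,7],[33,6],[34,6],[35,4],[38,5],[38,6],[39,6],[40,6],[41,6],[42,4],[45,5],[45,6],[46,1],[53,6],[54,1],[54,2],[55,6],[56,1],[57,6]]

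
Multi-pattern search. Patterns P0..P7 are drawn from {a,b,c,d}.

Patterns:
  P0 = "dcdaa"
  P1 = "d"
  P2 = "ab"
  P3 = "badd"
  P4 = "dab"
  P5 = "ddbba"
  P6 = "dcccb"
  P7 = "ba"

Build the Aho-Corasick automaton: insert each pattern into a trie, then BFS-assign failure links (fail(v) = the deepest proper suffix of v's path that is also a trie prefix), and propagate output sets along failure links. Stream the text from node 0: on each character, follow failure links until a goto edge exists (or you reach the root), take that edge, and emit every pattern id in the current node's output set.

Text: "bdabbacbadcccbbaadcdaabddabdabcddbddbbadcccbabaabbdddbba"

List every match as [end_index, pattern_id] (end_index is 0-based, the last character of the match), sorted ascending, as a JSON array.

Construct AC machine:
Trie (insert patterns):
  n0 'ε': a→6 b→8 d→1
  n1 'd': a→12 c→2 d→14  ←P1
  n2 'dc': c→18 d→3
  n3 'dcd': a→4
  n4 'dcda': a→5
  n5 'dcdaa': ·  ←P0
  n6 'a': b→7
  n7 'ab': ·  ←P2
  n8 'b': a→9
  n9 'ba': d→10  ←P7
  n10 'bad': d→11
  n11 'badd': ·  ←P3
  n12 'da': b→13
  n13 'dab': ·  ←P4
  n14 'dd': b→15
  n15 'ddb': b→16
  n16 'ddbb': a→17
  n17 'ddbba': ·  ←P5
  n18 'dcc': c→19
  n19 'dccc': b→20
  n20 'dcccb': ·  ←P6

BFS fail/out derivation:
  n1('d'): parent n0 fail=0; on 'd' 0 → fail=0;  out {1}∪∅={1}
  n6('a'): parent n0 fail=0; on 'a' 0 → fail=0;  out ∅∪∅=∅
  n8('b'): parent n0 fail=0; on 'b' 0 → fail=0;  out ∅∪∅=∅
  n2('dc'): parent n1 fail=0; on 'c' 0 → fail=0;  out ∅∪∅=∅
  n7('ab'): parent n6 fail=0; on 'b' 0 → fail=8;  out {2}∪∅={2}
  n9('ba'): parent n8 fail=0; on 'a' 0 → fail=6;  out {7}∪∅={7}
  n12('da'): parent n1 fail=0; on 'a' 0 → fail=6;  out ∅∪∅=∅
  n14('dd'): parent n1 fail=0; on 'd' 0 → fail=1;  out ∅∪{1}={1}
  n3('dcd'): parent n2 fail=0; on 'd' 0 → fail=1;  out ∅∪{1}={1}
  n10('bad'): parent n9 fail=6; on 'd' 6→0 → fail=1;  out ∅∪{1}={1}
  n13('dab'): parent n12 fail=6; on 'b' 6 → fail=7;  out {4}∪{2}={2,4}
  n15('ddb'): parent n14 fail=1; on 'b' 1→0 → fail=8;  out ∅∪∅=∅
  n18('dcc'): parent n2 fail=0; on 'c' 0 → fail=0;  out ∅∪∅=∅
  n4('dcda'): parent n3 fail=1; on 'a' 1 → fail=12;  out ∅∪∅=∅
  n11('badd'): parent n10 fail=1; on 'd' 1 → fail=14;  out {3}∪{1}={1,3}
  n16('ddbb'): parent n15 fail=8; on 'b' 8→0 → fail=8;  out ∅∪∅=∅
  n19('dccc'): parent n18 fail=0; on 'c' 0 → fail=0;  out ∅∪∅=∅
  n5('dcdaa'): parent n4 fail=12; on 'a' 12→6→0 → fail=6;  out {0}∪∅={0}
  n17('ddbba'): parent n16 fail=8; on 'a' 8 → fail=9;  out {5}∪{7}={5,7}
  n20('dcccb'): parent n19 fail=0; on 'b' 0 → fail=8;  out {6}∪∅={6}

Scan:
i=0 'b': node 0→8
i=1 'd': node 8→1 (via fail)  ** P1@[1:1]
i=2 'a': node 1→12
i=3 'b': node 12→13  ** P2@[2:3],P4@[1:3]
i=4 'b': node 13→8 (via fail)
i=5 'a': node 8→9  ** P7@[4:5]
i=6 'c': node 9→0 (via fail)
i=7 'b': node 0→8
i=8 'a': node 8→9  ** P7@[7:8]
i=9 'd': node 9→10  ** P1@[9:9]
i=10 'c': node 10→2 (via fail)
i=11 'c': node 2→18
i=12 'c': node 18→19
i=13 'b': node 19→20  ** P6@[9:13]
i=14 'b': node 20→8 (via fail)
i=15 'a': node 8→9  ** P7@[14:15]
i=16 'a': node 9→6 (via fail)
i=17 'd': node 6→1 (via fail)  ** P1@[17:17]
i=18 'c': node 1→2
i=19 'd': node 2→3  ** P1@[19:19]
i=20 'a': node 3→4
i=21 'a': node 4→5  ** P0@[17:21]
i=22 'b': node 5→7 (via fail)  ** P2@[21:22]
i=23 'd': node 7→1 (via fail)  ** P1@[23:23]
i=24 'd': node 1→14  ** P1@[24:24]
i=25 'a': node 14→12 (via fail)
i=26 'b': node 12→13  ** P2@[25:26],P4@[24:26]
i=27 'd': node 13→1 (via fail)  ** P1@[27:27]
i=28 'a': node 1→12
i=29 'b': node 12→13  ** P2@[28:29],P4@[27:29]
i=30 'c': node 13→0 (via fail)
i=31 'd': node 0→1  ** P1@[31:31]
i=32 'd': node 1→14  ** P1@[32:32]
i=33 'b': node 14→15
i=34 'd': node 15→1 (via fail)  ** P1@[34:34]
i=35 'd': node 1→14  ** P1@[35:35]
i=36 'b': node 14→15
i=37 'b': node 15→16
i=38 'a': node 16→17  ** P5@[34:38],P7@[37:38]
i=39 'd': node 17→10 (via fail)  ** P1@[39:39]
i=40 'c': node 10→2 (via fail)
i=41 'c': node 2→18
i=42 'c': node 18→19
i=43 'b': node 19→20  ** P6@[39:43]
i=44 'a': node 20→9 (via fail)  ** P7@[43:44]
i=45 'b': node 9→7 (via fail)  ** P2@[44:45]
i=46 'a': node 7→9 (via fail)  ** P7@[45:46]
i=47 'a': node 9→6 (via fail)
i=48 'b': node 6→7  ** P2@[47:48]
i=49 'b': node 7→8 (via fail)
i=50 'd': node 8→1 (via fail)  ** P1@[50:50]
i=51 'd': node 1→14  ** P1@[51:51]
i=52 'd': node 14→14 (via fail)  ** P1@[52:52]
i=53 'b': node 14→15
i=54 'b': node 15→16
i=55 'a': node 16→17  ** P5@[51:55],P7@[54:55]

All matches (sorted): [[1,1],[3,2],[3,4],[5,7],[8,7],[9,1],[13,6],[15,7],[17,1],[19,1],[21,0],[22,2],[23,1],[24,1],[26,2],[26,4],[27,1],[29,2],[29,4],[31,1],[32,1],[34,1],[35,1],[38,5],[38,7],[39,1],[43,6],[44,7],[45,2],[46,7],[48,2],[50,1],[51,1],[52,1],[55,5],[55,7]]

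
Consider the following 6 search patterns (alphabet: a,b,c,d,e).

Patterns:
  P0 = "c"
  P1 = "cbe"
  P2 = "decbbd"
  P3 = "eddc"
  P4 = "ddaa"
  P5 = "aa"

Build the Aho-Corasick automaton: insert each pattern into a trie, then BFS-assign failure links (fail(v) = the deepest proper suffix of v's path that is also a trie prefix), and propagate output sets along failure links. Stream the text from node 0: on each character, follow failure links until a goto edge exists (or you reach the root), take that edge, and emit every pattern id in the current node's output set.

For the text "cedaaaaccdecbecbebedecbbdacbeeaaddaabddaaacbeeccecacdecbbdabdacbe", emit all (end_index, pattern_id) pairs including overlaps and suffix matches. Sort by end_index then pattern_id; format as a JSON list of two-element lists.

Build:
Trie (insert patterns):
  0='ε' goto a→17 c→1 d→4 e→10
  1='c' goto b→2  [P0 ends]
  2='cb' goto e→3
  3='cbe' goto ·  [P1 ends]
  4='d' goto d→14 e→5
  5='de' goto c→6
  6='dec' goto b→7
  7='decb' goto b→8
  8='decbb' goto d→9
  9='decbbd' goto ·  [P2 ends]
  10='e' goto d→11
  11='ed' goto d→12
  12='edd' goto c→13
  13='eddc' goto ·  [P3 ends]
  14='dd' goto a→15
  15='dda' goto a→16
  16='ddaa' goto ·  [P4 ends]
  17='a' goto a→18
  18='aa' goto ·  [P5 ends]

BFS fail/out derivation:
  fail(1) 'c': from fail(0)=0 chase 'c': 0 ⇒ 0;  out={0}∪out(0)={0}
  fail(4) 'd': from fail(0)=0 chase 'd': 0 ⇒ 0;  out=∅∪out(0)=∅
  fail(10) 'e': from fail(0)=0 chase 'e': 0 ⇒ 0;  out=∅∪out(0)=∅
  fail(17) 'a': from fail(0)=0 chase 'a': 0 ⇒ 0;  out=∅∪out(0)=∅
  fail(2) 'cb': from fail(1)=0 chase 'b': 0 ⇒ 0;  out=∅∪out(0)=∅
  fail(5) 'de': from fail(4)=0 chase 'e': 0 ⇒ 10;  out=∅∪out(10)=∅
  fail(11) 'ed': from fail(10)=0 chase 'd': 0 ⇒ 4;  out=∅∪out(4)=∅
  fail(14) 'dd': from fail(4)=0 chase 'd': 0 ⇒ 4;  out=∅∪out(4)=∅
  fail(18) 'aa': from fail(17)=0 chase 'a': 0 ⇒ 17;  out={5}∪out(17)={5}
  fail(3) 'cbe': from fail(2)=0 chase 'e': 0 ⇒ 10;  out={1}∪out(10)={1}
  fail(6) 'dec': from fail(5)=10 chase 'c': 10→0 ⇒ 1;  out=∅∪out(1)={0}
  fail(12) 'edd': from fail(11)=4 chase 'd': 4 ⇒ 14;  out=∅∪out(14)=∅
  fail(15) 'dda': from fail(14)=4 chase 'a': 4→0 ⇒ 17;  out=∅∪out(17)=∅
  fail(7) 'decb': from fail(6)=1 chase 'b': 1 ⇒ 2;  out=∅∪out(2)=∅
  fail(13) 'eddc': from fail(12)=14 chase 'c': 14→4→0 ⇒ 1;  out={3}∪out(1)={0,3}
  fail(16) 'ddaa': from fail(15)=17 chase 'a': 17 ⇒ 18;  out={4}∪out(18)={4,5}
  fail(8) 'decbb': from fail(7)=2 chase 'b': 2→0 ⇒ 0;  out=∅∪out(0)=∅
  fail(9) 'decbbd': from fail(8)=0 chase 'd': 0 ⇒ 4;  out={2}∪out(4)={2}

Run:
i=0 'c': node 0→1  emit P0@[0:0]
i=1 'e': node 1→10 (via fail)
i=2 'd': node 10→11
i=3 'a': node 11→17 (via fail)
i=4 'a': node 17→18  emit P5@[3:4]
i=5 'a': node 18→18 (via fail)  emit P5@[4:5]
i=6 'a': node 18→18 (via fail)  emit P5@[5:6]
i=7 'c': node 18→1 (via fail)  emit P0@[7:7]
i=8 'c': node 1→1 (via fail)  emit P0@[8:8]
i=9 'd': node 1→4 (via fail)
i=10 'e': node 4→5
i=11 'c': node 5→6  emit P0@[11:11]
i=12 'b': node 6→7
i=13 'e': node 7→3 (via fail)  emit P1@[11:13]
i=14 'c': node 3→1 (via fail)  emit P0@[14:14]
i=15 'b': node 1→2
i=16 'e': node 2→3  emit P1@[14:16]
i=17 'b': node 3→0 (via fail)
i=18 'e': node 0→10
i=19 'd': node 10→11
i=20 'e': node 11→5 (via fail)
i=21 'c': node 5→6  emit P0@[21:21]
i=22 'b': node 6→7
i=23 'b': node 7→8
i=24 'd': node 8→9  emit P2@[19:24]
i=25 'a': node 9→17 (via fail)
i=26 'c': node 17→1 (via fail)  emit P0@[26:26]
i=27 'b': node 1→2
i=28 'e': node 2→3  emit P1@[26:28]
i=29 'e': node 3→10 (via fail)
i=30 'a': node 10→17 (via fail)
i=31 'a': node 17→18  emit P5@[30:31]
i=32 'd': node 18→4 (via fail)
i=33 'd': node 4→14
i=34 'a': node 14→15
i=35 'a': node 15→16  emit P4@[32:35],P5@[34:35]
i=36 'b': node 16→0 (via fail)
i=37 'd': node 0→4
i=38 'd': node 4→14
i=39 'a': node 14→15
i=40 'a': node 15→16  emit P4@[37:40],P5@[39:40]
i=41 'a': node 16→18 (via fail)  emit P5@[40:41]
i=42 'c': node 18→1 (via fail)  emit P0@[42:42]
i=43 'b': node 1→2
i=44 'e': node 2→3  emit P1@[42:44]
i=45 'e': node 3→10 (via fail)
i=46 'c': node 10→1 (via fail)  emit P0@[46:46]
i=47 'c': node 1→1 (via fail)  emit P0@[47:47]
i=48 'e': node 1→10 (via fail)
i=49 'c': node 10→1 (via fail)  emit P0@[49:49]
i=50 'a': node 1→17 (via fail)
i=51 'c': node 17→1 (via fail)  emit P0@[51:51]
i=52 'd': node 1→4 (via fail)
i=53 'e': node 4→5
i=54 'c': node 5→6  emit P0@[54:54]
i=55 'b': node 6→7
i=56 'b': node 7→8
i=57 'd': node 8→9  emit P2@[52:57]
i=58 'a': node 9→17 (via fail)
i=59 'b': node 17→0 (via fail)
i=60 'd': node 0→4
i=61 'a': node 4→17 (via fail)
i=62 'c': node 17→1 (via fail)  emit P0@[62:62]
i=63 'b': node 1→2
i=64 'e': node 2→3  emit P1@[62:64]

Matches: [[0,0],[4,5],[5,5],[6,5],[7,0],[8,0],[11,0],[13,1],[14,0],[16,1],[21,0],[24,2],[26,0],[28,1],[31,5],[35,4],[35,5],[40,4],[40,5],[41,5],[42,0],[44,1],[46,0],[47,0],[49,0],[51,0],[54,0],[57,2],[62,0],[64,1]]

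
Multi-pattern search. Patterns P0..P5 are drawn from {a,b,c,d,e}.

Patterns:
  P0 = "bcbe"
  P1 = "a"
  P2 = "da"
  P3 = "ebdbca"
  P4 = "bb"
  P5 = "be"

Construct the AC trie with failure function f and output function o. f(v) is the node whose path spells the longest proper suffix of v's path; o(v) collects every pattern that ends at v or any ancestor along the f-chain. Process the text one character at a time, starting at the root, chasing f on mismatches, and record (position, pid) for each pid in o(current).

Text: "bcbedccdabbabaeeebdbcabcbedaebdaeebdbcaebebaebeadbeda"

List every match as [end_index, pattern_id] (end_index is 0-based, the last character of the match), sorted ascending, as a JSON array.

Construct AC machine:
Trie (insert patterns):
  n0 'ε': a→5 b→1 d→6 e→8
  n1 'b': b→14 c→2 e→15
  n2 'bc': b→3
  n3 'bcb': e→4
  n4 'bcbe': ·  ←P0
  n5 'a': ·  ←P1
  n6 'd': a→7
  n7 'da': ·  ←P2
  n8 'e': b→9
  n9 'eb': d→10
  n10 'ebd': b→11
  n11 'ebdb': c→12
  n12 'ebdbc': a→13
  n13 'ebdbca': ·  ←P3
  n14 'bb': ·  ←P4
  n15 'be': ·  ←P5

BFS fail/out derivation:
  n1('b'): parent n0 fail=0; on 'b' 0 → fail=0;  out ∅∪∅=∅
  n5('a'): parent n0 fail=0; on 'a' 0 → fail=0;  out {1}∪∅={1}
  n6('d'): parent n0 fail=0; on 'd' 0 → fail=0;  out ∅∪∅=∅
  n8('e'): parent n0 fail=0; on 'e' 0 → fail=0;  out ∅∪∅=∅
  n2('bc'): parent n1 fail=0; on 'c' 0 → fail=0;  out ∅∪∅=∅
  n7('da'): parent n6 fail=0; on 'a' 0 → fail=5;  out {2}∪{1}={1,2}
  n9('eb'): parent n8 fail=0; on 'b' 0 → fail=1;  out ∅∪∅=∅
  n14('bb'): parent n1 fail=0; on 'b' 0 → fail=1;  out {4}∪∅={4}
  n15('be'): parent n1 fail=0; on 'e' 0 → fail=8;  out {5}∪∅={5}
  n3('bcb'): parent n2 fail=0; on 'b' 0 → fail=1;  out ∅∪∅=∅
  n10('ebd'): parent n9 fail=1; on 'd' 1→0 → fail=6;  out ∅∪∅=∅
  n4('bcbe'): parent n3 fail=1; on 'e' 1 → fail=15;  out {0}∪{5}={0,5}
  n11('ebdb'): parent n10 fail=6; on 'b' 6→0 → fail=1;  out ∅∪∅=∅
  n12('ebdbc'): parent n11 fail=1; on 'c' 1 → fail=2;  out ∅∪∅=∅
  n13('ebdbca'): parent n12 fail=2; on 'a' 2→0 → fail=5;  out {3}∪{1}={1,3}

Scan:
pos 0 'b': at 1
pos 1 'c': at 2
pos 2 'b': at 3
pos 3 'e': at 4  → match P0@[0:3],P5@[2:3]
pos 4 'd': at 6 ·f
pos 5 'c': at 0 ·f
pos 6 'c': at 0
pos 7 'd': at 6
pos 8 'a': at 7  → match P1@[8:8],P2@[7:8]
pos 9 'b': at 1 ·f
pos 10 'b': at 14  → match P4@[9:10]
pos 11 'a': at 5 ·f  → match P1@[11:11]
pos 12 'b': at 1 ·f
pos 13 'a': at 5 ·f  → match P1@[13:13]
pos 14 'e': at 8 ·f
pos 15 'e': at 8 ·f
pos 16 'e': at 8 ·f
pos 17 'b': at 9
pos 18 'd': at 10
pos 19 'b': at 11
pos 20 'c': at 12
pos 21 'a': at 13  → match P1@[21:21],P3@[16:21]
pos 22 'b': at 1 ·f
pos 23 'c': at 2
pos 24 'b': at 3
pos 25 'e': at 4  → match P0@[22:25],P5@[24:25]
pos 26 'd': at 6 ·f
pos 27 'a': at 7  → match P1@[27:27],P2@[26:27]
pos 28 'e': at 8 ·f
pos 29 'b': at 9
pos 30 'd': at 10
pos 31 'a': at 7 ·f  → match P1@[31:31],P2@[30:31]
pos 32 'e': at 8 ·f
pos 33 'e': at 8 ·f
pos 34 'b': at 9
pos 35 'd': at 10
pos 36 'b': at 11
pos 37 'c': at 12
pos 38 'a': at 13  → match P1@[38:38],P3@[33:38]
pos 39 'e': at 8 ·f
pos 40 'b': at 9
pos 41 'e': at 15 ·f  → match P5@[40:41]
pos 42 'b': at 9 ·f
pos 43 'a': at 5 ·f  → match P1@[43:43]
pos 44 'e': at 8 ·f
pos 45 'b': at 9
pos 46 'e': at 15 ·f  → match P5@[45:46]
pos 47 'a': at 5 ·f  → match P1@[47:47]
pos 48 'd': at 6 ·f
pos 49 'b': at 1 ·f
pos 50 'e': at 15  → match P5@[49:50]
pos 51 'd': at 6 ·f
pos 52 'a': at 7  → match P1@[52:52],P2@[51:52]

All matches (sorted): [[3,0],[3,5],[8,1],[8,2],[10,4],[11,1],[13,1],[21,1],[21,3],[25,0],[25,5],[27,1],[27,2],[31,1],[31,2],[38,1],[38,3],[41,5],[43,1],[46,5],[47,1],[50,5],[52,1],[52,2]]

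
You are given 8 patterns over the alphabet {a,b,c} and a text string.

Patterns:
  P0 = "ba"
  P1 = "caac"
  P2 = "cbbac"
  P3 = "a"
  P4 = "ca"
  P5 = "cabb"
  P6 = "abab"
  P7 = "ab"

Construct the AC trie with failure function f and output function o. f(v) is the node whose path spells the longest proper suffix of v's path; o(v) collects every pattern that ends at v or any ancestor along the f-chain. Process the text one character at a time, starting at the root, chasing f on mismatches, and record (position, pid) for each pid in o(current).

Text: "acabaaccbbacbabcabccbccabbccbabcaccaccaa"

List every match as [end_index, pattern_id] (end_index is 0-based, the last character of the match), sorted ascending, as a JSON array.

Build automaton:
Trie nodes:
  n0 'ε': a→11 b→1 c→3
  n1 'b': a→2
  n2 'ba': ·  ←P0
  n3 'c': a→4 b→7
  n4 'ca': a→5 b→12  ←P4
  n5 'caa': c→6
  n6 'caac': ·  ←P1
  n7 'cb': b→8
  n8 'cbb': a→9
  n9 'cbba': c→10
  n10 'cbbac': ·  ←P2
  n11 'a': b→14  ←P3
  n12 'cab': b→13
  n13 'cabb': ·  ←P5
  n14 'ab': a→15  ←P7
  n15 'aba': b→16
  n16 'abab': ·  ←P6

BFS fail/out derivation:
  n1('b'): parent n0 fail=0; on 'b' 0 → fail=0;  out ∅∪∅=∅
  n3('c'): parent n0 fail=0; on 'c' 0 → fail=0;  out ∅∪∅=∅
  n11('a'): parent n0 fail=0; on 'a' 0 → fail=0;  out {3}∪∅={3}
  n2('ba'): parent n1 fail=0; on 'a' 0 → fail=11;  out {0}∪{3}={0,3}
  n4('ca'): parent n3 fail=0; on 'a' 0 → fail=11;  out {4}∪{3}={3,4}
  n7('cb'): parent n3 fail=0; on 'b' 0 → fail=1;  out ∅∪∅=∅
  n14('ab'): parent n11 fail=0; on 'b' 0 → fail=1;  out {7}∪∅={7}
  n5('caa'): parent n4 fail=11; on 'a' 11→0 → fail=11;  out ∅∪{3}={3}
  n8('cbb'): parent n7 fail=1; on 'b' 1→0 → fail=1;  out ∅∪∅=∅
  n12('cab'): parent n4 fail=11; on 'b' 11 → fail=14;  out ∅∪{7}={7}
  n15('aba'): parent n14 fail=1; on 'a' 1 → fail=2;  out ∅∪{0,3}={0,3}
  n6('caac'): parent n5 fail=11; on 'c' 11→0 → fail=3;  out {1}∪∅={1}
  n9('cbba'): parent n8 fail=1; on 'a' 1 → fail=2;  out ∅∪{0,3}={0,3}
  n13('cabb'): parent n12 fail=14; on 'b' 14→1→0 → fail=1;  out {5}∪∅={5}
  n16('abab'): parent n15 fail=2; on 'b' 2→11 → fail=14;  out {6}∪{7}={6,7}
  n10('cbbac'): parent n9 fail=2; on 'c' 2→11→0 → fail=3;  out {2}∪∅={2}

Run:
i=0 'a': node 0→11  → match P3@[0:0]
i=1 'c': node 11→3 (fail-walked)
i=2 'a': node 3→4  → match P3@[2:2],P4@[1:2]
i=3 'b': node 4→12  → match P7@[2:3]
i=4 'a': node 12→15 (fail-walked)  → match P0@[3:4],P3@[4:4]
i=5 'a': node 15→11 (fail-walked)  → match P3@[5:5]
i=6 'c': node 11→3 (fail-walked)
i=7 'c': node 3→3 (fail-walked)
i=8 'b': node 3→7
i=9 'b': node 7→8
i=10 'a': node 8→9  → match P0@[9:10],P3@[10:10]
i=11 'c': node 9→10  → match P2@[7:11]
i=12 'b': node 10→7 (fail-walked)
i=13 'a': node 7→2 (fail-walked)  → match P0@[12:13],P3@[13:13]
i=14 'b': node 2→14 (fail-walked)  → match P7@[13:14]
i=15 'c': node 14→3 (fail-walked)
i=16 'a': node 3→4  → match P3@[16:16],P4@[15:16]
i=17 'b': node 4→12  → match P7@[16:17]
i=18 'c': node 12→3 (fail-walked)
i=19 'c': node 3→3 (fail-walked)
i=20 'b': node 3→7
i=21 'c': node 7→3 (fail-walked)
i=22 'c': node 3→3 (fail-walked)
i=23 'a': node 3→4  → match P3@[23:23],P4@[22:23]
i=24 'b': node 4→12  → match P7@[23:24]
i=25 'b': node 12→13  → match P5@[22:25]
i=26 'c': node 13→3 (fail-walked)
i=27 'c': node 3→3 (fail-walked)
i=28 'b': node 3→7
i=29 'a': node 7→2 (fail-walked)  → match P0@[28:29],P3@[29:29]
i=30 'b': node 2→14 (fail-walked)  → match P7@[29:30]
i=31 'c': node 14→3 (fail-walked)
i=32 'a': node 3→4  → match P3@[32:32],P4@[31:32]
i=33 'c': node 4→3 (fail-walked)
i=34 'c': node 3→3 (fail-walked)
i=35 'a': node 3→4  → match P3@[35:35],P4@[34:35]
i=36 'c': node 4→3 (fail-walked)
i=37 'c': node 3→3 (fail-walked)
i=38 'a': node 3→4  → match P3@[38:38],P4@[37:38]
i=39 'a': node 4→5  → match P3@[39:39]

Result: [[0,3],[2,3],[2,4],[3,7],[4,0],[4,3],[5,3],[10,0],[10,3],[11,2],[13,0],[13,3],[14,7],[16,3],[16,4],[17,7],[23,3],[23,4],[24,7],[25,5],[29,0],[29,3],[30,7],[32,3],[32,4],[35,3],[35,4],[38,3],[38,4],[39,3]]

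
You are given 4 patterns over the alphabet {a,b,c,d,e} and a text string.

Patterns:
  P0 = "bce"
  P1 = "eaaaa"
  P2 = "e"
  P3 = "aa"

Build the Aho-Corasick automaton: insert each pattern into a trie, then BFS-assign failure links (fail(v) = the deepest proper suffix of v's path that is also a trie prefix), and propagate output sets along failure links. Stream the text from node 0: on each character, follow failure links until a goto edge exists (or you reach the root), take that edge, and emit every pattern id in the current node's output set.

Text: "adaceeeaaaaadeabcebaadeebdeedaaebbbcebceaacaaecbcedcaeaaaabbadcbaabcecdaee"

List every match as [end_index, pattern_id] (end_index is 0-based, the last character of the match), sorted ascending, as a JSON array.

Construct AC machine:
Trie nodes:
  0='ε' goto a→9 b→1 e→4
  1='b' goto c→2
  2='bc' goto e→3
  3='bce' goto ·  [P0 ends]
  4='e' goto a→5  [P2 ends]
  5='ea' goto a→6
  6='eaa' goto a→7
  7='eaaa' goto a→8
  8='eaaaa' goto ·  [P1 ends]
  9='a' goto a→10
  10='aa' goto ·  [P3 ends]

Failure links (BFS by depth):
  fail(1) 'b': from fail(0)=0 chase 'b': 0 ⇒ 0;  out=∅∪out(0)=∅
  fail(4) 'e': from fail(0)=0 chase 'e': 0 ⇒ 0;  out={2}∪out(0)={2}
  fail(9) 'a': from fail(0)=0 chase 'a': 0 ⇒ 0;  out=∅∪out(0)=∅
  fail(2) 'bc': from fail(1)=0 chase 'c': 0 ⇒ 0;  out=∅∪out(0)=∅
  fail(5) 'ea': from fail(4)=0 chase 'a': 0 ⇒ 9;  out=∅∪out(9)=∅
  fail(10) 'aa': from fail(9)=0 chase 'a': 0 ⇒ 9;  out={3}∪out(9)={3}
  fail(3) 'bce': from fail(2)=0 chase 'e': 0 ⇒ 4;  out={0}∪out(4)={0,2}
  fail(6) 'eaa': from fail(5)=9 chase 'a': 9 ⇒ 10;  out=∅∪out(10)={3}
  fail(7) 'eaaa': from fail(6)=10 chase 'a': 10→9 ⇒ 10;  out=∅∪out(10)={3}
  fail(8) 'eaaaa': from fail(7)=10 chase 'a': 10→9 ⇒ 10;  out={1}∪out(10)={1,3}

Run:
pos 0 'a': at 9
pos 1 'd': at 0 (via fail)
pos 2 'a': at 9
pos 3 'c': at 0 (via fail)
pos 4 'e': at 4  emit P2@[4:4]
pos 5 'e': at 4 (via fail)  emit P2@[5:5]
pos 6 'e': at 4 (via fail)  emit P2@[6:6]
pos 7 'a': at 5
pos 8 'a': at 6  emit P3@[7:8]
pos 9 'a': at 7  emit P3@[8:9]
pos 10 'a': at 8  emit P1@[6:10],P3@[9:10]
pos 11 'a': at 10 (via fail)  emit P3@[10:11]
pos 12 'd': at 0 (via fail)
pos 13 'e': at 4  emit P2@[13:13]
pos 14 'a': at 5
pos 15 'b': at 1 (via fail)
pos 16 'c': at 2
pos 17 'e': at 3  emit P0@[15:17],P2@[17:17]
pos 18 'b': at 1 (via fail)
pos 19 'a': at 9 (via fail)
pos 20 'a': at 10  emit P3@[19:20]
pos 21 'd': at 0 (via fail)
pos 22 'e': at 4  emit P2@[22:22]
pos 23 'e': at 4 (via fail)  emit P2@[23:23]
pos 24 'b': at 1 (via fail)
pos 25 'd': at 0 (via fail)
pos 26 'e': at 4  emit P2@[26:26]
pos 27 'e': at 4 (via fail)  emit P2@[27:27]
pos 28 'd': at 0 (via fail)
pos 29 'a': at 9
pos 30 'a': at 10  emit P3@[29:30]
pos 31 'e': at 4 (via fail)  emit P2@[31:31]
pos 32 'b': at 1 (via fail)
pos 33 'b': at 1 (via fail)
pos 34 'b': at 1 (via fail)
pos 35 'c': at 2
pos 36 'e': at 3  emit P0@[34:36],P2@[36:36]
pos 37 'b': at 1 (via fail)
pos 38 'c': at 2
pos 39 'e': at 3  emit P0@[37:39],P2@[39:39]
pos 40 'a': at 5 (via fail)
pos 41 'a': at 6  emit P3@[40:41]
pos 42 'c': at 0 (via fail)
pos 43 'a': at 9
pos 44 'a': at 10  emit P3@[43:44]
pos 45 'e': at 4 (via fail)  emit P2@[45:45]
pos 46 'c': at 0 (via fail)
pos 47 'b': at 1
pos 48 'c': at 2
pos 49 'e': at 3  emit P0@[47:49],P2@[49:49]
pos 50 'd': at 0 (via fail)
pos 51 'c': at 0
pos 52 'a': at 9
pos 53 'e': at 4 (via fail)  emit P2@[53:53]
pos 54 'a': at 5
pos 55 'a': at 6  emit P3@[54:55]
pos 56 'a': at 7  emit P3@[55:56]
pos 57 'a': at 8  emit P1@[53:57],P3@[56:57]
pos 58 'b': at 1 (via fail)
pos 59 'b': at 1 (via fail)
pos 60 'a': at 9 (via fail)
pos 61 'd': at 0 (via fail)
pos 62 'c': at 0
pos 63 'b': at 1
pos 64 'a': at 9 (via fail)
pos 65 'a': at 10  emit P3@[64:65]
pos 66 'b': at 1 (via fail)
pos 67 'c': at 2
pos 68 'e': at 3  emit P0@[66:68],P2@[68:68]
pos 69 'c': at 0 (via fail)
pos 70 'd': at 0
pos 71 'a': at 9
pos 72 'e': at 4 (via fail)  emit P2@[72:72]
pos 73 'e': at 4 (via fail)  emit P2@[73:73]

Result: [[4,2],[5,2],[6,2],[8,3],[9,3],[10,1],[10,3],[11,3],[13,2],[17,0],[17,2],[20,3],[22,2],[23,2],[26,2],[27,2],[30,3],[31,2],[36,0],[36,2],[39,0],[39,2],[41,3],[44,3],[45,2],[49,0],[49,2],[53,2],[55,3],[56,3],[57,1],[57,3],[65,3],[68,0],[68,2],[72,2],[73,2]]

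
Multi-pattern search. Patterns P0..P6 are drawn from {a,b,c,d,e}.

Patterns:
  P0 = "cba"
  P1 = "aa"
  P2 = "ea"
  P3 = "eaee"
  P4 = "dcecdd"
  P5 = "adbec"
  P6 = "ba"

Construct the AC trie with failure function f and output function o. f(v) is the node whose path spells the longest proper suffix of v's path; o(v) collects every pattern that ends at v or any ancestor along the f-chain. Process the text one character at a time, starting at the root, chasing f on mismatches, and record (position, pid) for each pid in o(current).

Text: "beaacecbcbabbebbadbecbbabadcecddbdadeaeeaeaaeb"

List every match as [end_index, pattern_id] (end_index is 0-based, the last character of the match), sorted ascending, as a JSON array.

Build automaton:
Trie (insert patterns):
  0='ε' goto a→4 b→20 c→1 d→10 e→6
  1='c' goto b→2
  2='cb' goto a→3
  3='cba' goto ·  ←P0
  4='a' goto a→5 d→16
  5='aa' goto ·  ←P1
  6='e' goto a→7
  7='ea' goto e→8  ←P2
  8='eae' goto e→9
  9='eaee' goto ·  ←P3
  10='d' goto c→11
  11='dc' goto e→12
  12='dce' goto c→13
  13='dcec' goto d→14
  14='dcecd' goto d→15
  15='dcecdd' goto ·  ←P4
  16='ad' goto b→17
  17='adb' goto e→18
  18='adbe' goto c→19
  19='adbec' goto ·  ←P5
  20='b' goto a→21
  21='ba' goto ·  ←P6

BFS fail/out derivation:
  n1('c'): parent n0 fail=0; on 'c' 0 → fail=0;  out ∅∪∅=∅
  n4('a'): parent n0 fail=0; on 'a' 0 → fail=0;  out ∅∪∅=∅
  n6('e'): parent n0 fail=0; on 'e' 0 → fail=0;  out ∅∪∅=∅
  n10('d'): parent n0 fail=0; on 'd' 0 → fail=0;  out ∅∪∅=∅
  n20('b'): parent n0 fail=0; on 'b' 0 → fail=0;  out ∅∪∅=∅
  n2('cb'): parent n1 fail=0; on 'b' 0 → fail=20;  out ∅∪∅=∅
  n5('aa'): parent n4 fail=0; on 'a' 0 → fail=4;  out {1}∪∅={1}
  n7('ea'): parent n6 fail=0; on 'a' 0 → fail=4;  out {2}∪∅={2}
  n11('dc'): parent n10 fail=0; on 'c' 0 → fail=1;  out ∅∪∅=∅
  n16('ad'): parent n4 fail=0; on 'd' 0 → fail=10;  out ∅∪∅=∅
  n21('ba'): parent n20 fail=0; on 'a' 0 → fail=4;  out {6}∪∅={6}
  n3('cba'): parent n2 fail=20; on 'a' 20 → fail=21;  out {0}∪{6}={0,6}
  n8('eae'): parent n7 fail=4; on 'e' 4→0 → fail=6;  out ∅∪∅=∅
  n12('dce'): parent n11 fail=1; on 'e' 1→0 → fail=6;  out ∅∪∅=∅
  n17('adb'): parent n16 fail=10; on 'b' 10→0 → fail=20;  out ∅∪∅=∅
  n9('eaee'): parent n8 fail=6; on 'e' 6→0 → fail=6;  out {3}∪∅={3}
  n13('dcec'): parent n12 fail=6; on 'c' 6→0 → fail=1;  out ∅∪∅=∅
  n18('adbe'): parent n17 fail=20; on 'e' 20→0 → fail=6;  out ∅∪∅=∅
  n14('dcecd'): parent n13 fail=1; on 'd' 1→0 → fail=10;  out ∅∪∅=∅
  n19('adbec'): parent n18 fail=6; on 'c' 6→0 → fail=1;  out {5}∪∅={5}
  n15('dcecdd'): parent n14 fail=10; on 'd' 10→0 → fail=10;  out {4}∪∅={4}

Scan:
pos 0 'b': at 20
pos 1 'e': at 6 (fail-walked)
pos 2 'a': at 7  emit P2@[1:2]
pos 3 'a': at 5 (fail-walked)  emit P1@[2:3]
pos 4 'c': at 1 (fail-walked)
pos 5 'e': at 6 (fail-walked)
pos 6 'c': at 1 (fail-walked)
pos 7 'b': at 2
pos 8 'c': at 1 (fail-walked)
pos 9 'b': at 2
pos 10 'a': at 3  emit P0@[8:10],P6@[9:10]
pos 11 'b': at 20 (fail-walked)
pos 12 'b': at 20 (fail-walked)
pos 13 'e': at 6 (fail-walked)
pos 14 'b': at 20 (fail-walked)
pos 15 'b': at 20 (fail-walked)
pos 16 'a': at 21  emit P6@[15:16]
pos 17 'd': at 16 (fail-walked)
pos 18 'b': at 17
pos 19 'e': at 18
pos 20 'c': at 19  emit P5@[16:20]
pos 21 'b': at 2 (fail-walked)
pos 22 'b': at 20 (fail-walked)
pos 23 'a': at 21  emit P6@[22:23]
pos 24 'b': at 20 (fail-walked)
pos 25 'a': at 21  emit P6@[24:25]
pos 26 'd': at 16 (fail-walked)
pos 27 'c': at 11 (fail-walked)
pos 28 'e': at 12
pos 29 'c': at 13
pos 30 'd': at 14
pos 31 'd': at 15  emit P4@[26:31]
pos 32 'b': at 20 (fail-walked)
pos 33 'd': at 10 (fail-walked)
pos 34 'a': at 4 (fail-walked)
pos 35 'd': at 16
pos 36 'e': at 6 (fail-walked)
pos 37 'a': at 7  emit P2@[36:37]
pos 38 'e': at 8
pos 39 'e': at 9  emit P3@[36:39]
pos 40 'a': at 7 (fail-walked)  emit P2@[39:40]
pos 41 'e': at 8
pos 42 'a': at 7 (fail-walked)  emit P2@[41:42]
pos 43 'a': at 5 (fail-walked)  emit P1@[42:43]
pos 44 'e': at 6 (fail-walked)
pos 45 'b': at 20 (fail-walked)

Result: [[2,2],[3,1],[10,0],[10,6],[16,6],[20,5],[23,6],[25,6],[31,4],[37,2],[39,3],[40,2],[42,2],[43,1]]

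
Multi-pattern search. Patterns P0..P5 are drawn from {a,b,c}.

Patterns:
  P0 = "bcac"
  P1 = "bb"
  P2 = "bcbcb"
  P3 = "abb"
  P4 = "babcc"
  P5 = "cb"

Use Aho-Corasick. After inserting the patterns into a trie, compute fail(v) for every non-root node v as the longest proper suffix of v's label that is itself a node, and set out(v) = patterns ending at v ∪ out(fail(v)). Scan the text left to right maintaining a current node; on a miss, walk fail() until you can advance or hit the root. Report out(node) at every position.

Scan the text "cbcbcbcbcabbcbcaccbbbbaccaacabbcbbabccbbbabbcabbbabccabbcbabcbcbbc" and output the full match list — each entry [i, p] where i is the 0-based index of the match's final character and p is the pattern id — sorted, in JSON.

Construct AC machine:
Trie (insert patterns):
  0='ε' goto a→9 b→1 c→16
  1='b' goto a→12 b→5 c→2
  2='bc' goto a→3 b→6
  3='bca' goto c→4
  4='bcac' goto ·  [P0 ends]
  5='bb' goto ·  [P1 ends]
  6='bcb' goto c→7
  7='bcbc' goto b→8
  8='bcbcb' goto ·  [P2 ends]
  9='a' goto b→10
  10='ab' goto b→11
  11='abb' goto ·  [P3 ends]
  12='ba' goto b→13
  13='bab' goto c→14
  14='babc' goto c→15
  15='babcc' goto ·  [P4 ends]
  16='c' goto b→17
  17='cb' goto ·  [P5 ends]

BFS fail/out derivation:
  n1('b'): parent n0 fail=0; on 'b' 0 → fail=0;  out ∅∪∅=∅
  n9('a'): parent n0 fail=0; on 'a' 0 → fail=0;  out ∅∪∅=∅
  n16('c'): parent n0 fail=0; on 'c' 0 → fail=0;  out ∅∪∅=∅
  n2('bc'): parent n1 fail=0; on 'c' 0 → fail=16;  out ∅∪∅=∅
  n5('bb'): parent n1 fail=0; on 'b' 0 → fail=1;  out {1}∪∅={1}
  n10('ab'): parent n9 fail=0; on 'b' 0 → fail=1;  out ∅∪∅=∅
  n12('ba'): parent n1 fail=0; on 'a' 0 → fail=9;  out ∅∪∅=∅
  n17('cb'): parent n16 fail=0; on 'b' 0 → fail=1;  out {5}∪∅={5}
  n3('bca'): parent n2 fail=16; on 'a' 16→0 → fail=9;  out ∅∪∅=∅
  n6('bcb'): parent n2 fail=16; on 'b' 16 → fail=17;  out ∅∪{5}={5}
  n11('abb'): parent n10 fail=1; on 'b' 1 → fail=5;  out {3}∪{1}={1,3}
  n13('bab'): parent n12 fail=9; on 'b' 9 → fail=10;  out ∅∪∅=∅
  n4('bcac'): parent n3 fail=9; on 'c' 9→0 → fail=16;  out {0}∪∅={0}
  n7('bcbc'): parent n6 fail=17; on 'c' 17→1 → fail=2;  out ∅∪∅=∅
  n14('babc'): parent n13 fail=10; on 'c' 10→1 → fail=2;  out ∅∪∅=∅
  n8('bcbcb'): parent n7 fail=2; on 'b' 2 → fail=6;  out {2}∪{5}={2,5}
  n15('babcc'): parent n14 fail=2; on 'c' 2→16→0 → fail=16;  out {4}∪∅={4}

Text stream:
i=0 'c': node 0→16
i=1 'b': node 16→17  → match P5@[0:1]
i=2 'c': node 17→2 (fail-walked)
i=3 'b': node 2→6  → match P5@[2:3]
i=4 'c': node 6→7
i=5 'b': node 7→8  → match P2@[1:5],P5@[4:5]
i=6 'c': node 8→7 (fail-walked)
i=7 'b': node 7→8  → match P2@[3:7],P5@[6:7]
i=8 'c': node 8→7 (fail-walked)
i=9 'a': node 7→3 (fail-walked)
i=10 'b': node 3→10 (fail-walked)
i=11 'b': node 10→11  → match P1@[10:11],P3@[9:11]
i=12 'c': node 11→2 (fail-walked)
i=13 'b': node 2→6  → match P5@[12:13]
i=14 'c': node 6→7
i=15 'a': node 7→3 (fail-walked)
i=16 'c': node 3→4  → match P0@[13:16]
i=17 'c': node 4→16 (fail-walked)
i=18 'b': node 16→17  → match P5@[17:18]
i=19 'b': node 17→5 (fail-walked)  → match P1@[18:19]
i=20 'b': node 5→5 (fail-walked)  → match P1@[19:20]
i=21 'b': node 5→5 (fail-walked)  → match P1@[20:21]
i=22 'a': node 5→12 (fail-walked)
i=23 'c': node 12→16 (fail-walked)
i=24 'c': node 16→16 (fail-walked)
i=25 'a': node 16→9 (fail-walked)
i=26 'a': node 9→9 (fail-walked)
i=27 'c': node 9→16 (fail-walked)
i=28 'a': node 16→9 (fail-walked)
i=29 'b': node 9→10
i=30 'b': node 10→11  → match P1@[29:30],P3@[28:30]
i=31 'c': node 11→2 (fail-walked)
i=32 'b': node 2→6  → match P5@[31:32]
i=33 'b': node 6→5 (fail-walked)  → match P1@[32:33]
i=34 'a': node 5→12 (fail-walked)
i=35 'b': node 12→13
i=36 'c': node 13→14
i=37 'c': node 14→15  → match P4@[33:37]
i=38 'b': node 15→17 (fail-walked)  → match P5@[37:38]
i=39 'b': node 17→5 (fail-walked)  → match P1@[38:39]
i=40 'b': node 5→5 (fail-walked)  → match P1@[39:40]
i=41 'a': node 5→12 (fail-walked)
i=42 'b': node 12→13
i=43 'b': node 13→11 (fail-walked)  → match P1@[42:43],P3@[41:43]
i=44 'c': node 11→2 (fail-walked)
i=45 'a': node 2→3
i=46 'b': node 3→10 (fail-walked)
i=47 'b': node 10→11  → match P1@[46:47],P3@[45:47]
i=48 'b': node 11→5 (fail-walked)  → match P1@[47:48]
i=49 'a': node 5→12 (fail-walked)
i=50 'b': node 12→13
i=51 'c': node 13→14
i=52 'c': node 14→15  → match P4@[48:52]
i=53 'a': node 15→9 (fail-walked)
i=54 'b': node 9→10
i=55 'b': node 10→11  → match P1@[54:55],P3@[53:55]
i=56 'c': node 11→2 (fail-walked)
i=57 'b': node 2→6  → match P5@[56:57]
i=58 'a': node 6→12 (fail-walked)
i=59 'b': node 12→13
i=60 'c': node 13→14
i=61 'b': node 14→6 (fail-walked)  → match P5@[60:61]
i=62 'c': node 6→7
i=63 'b': node 7→8  → match P2@[59:63],P5@[62:63]
i=64 'b': node 8→5 (fail-walked)  → match P1@[63:64]
i=65 'c': node 5→2 (fail-walked)

All matches (sorted): [[1,5],[3,5],[5,2],[5,5],[7,2],[7,5],[11,1],[11,3],[13,5],[16,0],[18,5],[19,1],[20,1],[21,1],[30,1],[30,3],[32,5],[33,1],[37,4],[38,5],[39,1],[40,1],[43,1],[43,3],[47,1],[47,3],[48,1],[52,4],[55,1],[55,3],[57,5],[61,5],[63,2],[63,5],[64,1]]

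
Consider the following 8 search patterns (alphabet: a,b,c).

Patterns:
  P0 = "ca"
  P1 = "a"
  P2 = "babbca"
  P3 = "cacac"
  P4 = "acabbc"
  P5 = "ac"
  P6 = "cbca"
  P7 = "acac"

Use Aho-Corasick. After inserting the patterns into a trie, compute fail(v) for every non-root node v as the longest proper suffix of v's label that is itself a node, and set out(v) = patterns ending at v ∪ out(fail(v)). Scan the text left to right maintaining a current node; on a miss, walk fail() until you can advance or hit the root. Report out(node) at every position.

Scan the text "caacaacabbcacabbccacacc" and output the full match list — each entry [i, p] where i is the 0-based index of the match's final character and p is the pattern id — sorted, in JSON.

Construct AC machine:
Trie (insert patterns):
  0='ε' goto a→3 b→4 c→1
  1='c' goto a→2 b→18
  2='ca' goto c→10  [P0 ends]
  3='a' goto c→13  [P1 ends]
  4='b' goto a→5
  5='ba' goto b→6
  6='bab' goto b→7
  7='babb' goto c→8
  8='babbc' goto a→9
  9='babbca' goto ·  [P2 ends]
  10='cac' goto a→11
  11='caca' goto c→12
  12='cacac' goto ·  [P3 ends]
  13='ac' goto a→14  [P5 ends]
  14='aca' goto b→15 c→21
  15='acab' goto b→16
  16='acabb' goto c→17
  17='acabbc' goto ·  [P4 ends]
  18='cb' goto c→19
  19='cbc' goto a→20
  20='cbca' goto ·  [P6 ends]
  21='acac' goto ·  [P7 ends]

BFS fail/out derivation:
  n1('c'): parent n0 fail=0; on 'c' 0 → fail=0;  out ∅∪∅=∅
  n3('a'): parent n0 fail=0; on 'a' 0 → fail=0;  out {1}∪∅={1}
  n4('b'): parent n0 fail=0; on 'b' 0 → fail=0;  out ∅∪∅=∅
  n2('ca'): parent n1 fail=0; on 'a' 0 → fail=3;  out {0}∪{1}={0,1}
  n5('ba'): parent n4 fail=0; on 'a' 0 → fail=3;  out ∅∪{1}={1}
  n13('ac'): parent n3 fail=0; on 'c' 0 → fail=1;  out {5}∪∅={5}
  n18('cb'): parent n1 fail=0; on 'b' 0 → fail=4;  out ∅∪∅=∅
  n6('bab'): parent n5 fail=3; on 'b' 3→0 → fail=4;  out ∅∪∅=∅
  n10('cac'): parent n2 fail=3; on 'c' 3 → fail=13;  out ∅∪{5}={5}
  n14('aca'): parent n13 fail=1; on 'a' 1 → fail=2;  out ∅∪{0,1}={0,1}
  n19('cbc'): parent n18 fail=4; on 'c' 4→0 → fail=1;  out ∅∪∅=∅
  n7('babb'): parent n6 fail=4; on 'b' 4→0 → fail=4;  out ∅∪∅=∅
  n11('caca'): parent n10 fail=13; on 'a' 13 → fail=14;  out ∅∪{0,1}={0,1}
  n15('acab'): parent n14 fail=2; on 'b' 2→3→0 → fail=4;  out ∅∪∅=∅
  n20('cbca'): parent n19 fail=1; on 'a' 1 → fail=2;  out {6}∪{0,1}={0,1,6}
  n21('acac'): parent n14 fail=2; on 'c' 2 → fail=10;  out {7}∪{5}={5,7}
  n8('babbc'): parent n7 fail=4; on 'c' 4→0 → fail=1;  out ∅∪∅=∅
  n12('cacac'): parent n11 fail=14; on 'c' 14 → fail=21;  out {3}∪{5,7}={3,5,7}
  n16('acabb'): parent n15 fail=4; on 'b' 4→0 → fail=4;  out ∅∪∅=∅
  n9('babbca'): parent n8 fail=1; on 'a' 1 → fail=2;  out {2}∪{0,1}={0,1,2}
  n17('acabbc'): parent n16 fail=4; on 'c' 4→0 → fail=1;  out {4}∪∅={4}

Run:
pos 0 'c': at 1
pos 1 'a': at 2  emit P0@[0:1],P1@[1:1]
pos 2 'a': at 3 (fail-walked)  emit P1@[2:2]
pos 3 'c': at 13  emit P5@[2:3]
pos 4 'a': at 14  emit P0@[3:4],P1@[4:4]
pos 5 'a': at 3 (fail-walked)  emit P1@[5:5]
pos 6 'c': at 13  emit P5@[5:6]
pos 7 'a': at 14  emit P0@[6:7],P1@[7:7]
pos 8 'b': at 15
pos 9 'b': at 16
pos 10 'c': at 17  emit P4@[5:10]
pos 11 'a': at 2 (fail-walked)  emit P0@[10:11],P1@[11:11]
pos 12 'c': at 10  emit P5@[11:12]
pos 13 'a': at 11  emit P0@[12:13],P1@[13:13]
pos 14 'b': at 15 (fail-walked)
pos 15 'b': at 16
pos 16 'c': at 17  emit P4@[11:16]
pos 17 'c': at 1 (fail-walked)
pos 18 'a': at 2  emit P0@[17:18],P1@[18:18]
pos 19 'c': at 10  emit P5@[18:19]
pos 20 'a': at 11  emit P0@[19:20],P1@[20:20]
pos 21 'c': at 12  emit P3@[17:21],P5@[20:21],P7@[18:21]
pos 22 'c': at 1 (fail-walked)

Result: [[1,0],[1,1],[2,1],[3,5],[4,0],[4,1],[5,1],[6,5],[7,0],[7,1],[10,4],[11,0],[11,1],[12,5],[13,0],[13,1],[16,4],[18,0],[18,1],[19,5],[20,0],[20,1],[21,3],[21,5],[21,7]]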